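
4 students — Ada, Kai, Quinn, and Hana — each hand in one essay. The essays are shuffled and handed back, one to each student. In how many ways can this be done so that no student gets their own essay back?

This is the derangement count D_4: permutations of 4 items with no fixed point.
By inclusion–exclusion this is Σ_{j=0}^{4} (−1)^j C(4,j)·(4−j)!.
Computing: 24 − 24 + 12 − 4 + 1 = 9.

9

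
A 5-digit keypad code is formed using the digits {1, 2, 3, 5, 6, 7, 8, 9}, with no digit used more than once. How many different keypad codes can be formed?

6720

With no repetition, fill the 5 digits in order: 8 choices, then 7, down to 4.
That product is 8 × 7 × 6 × 5 × 4 = 6720.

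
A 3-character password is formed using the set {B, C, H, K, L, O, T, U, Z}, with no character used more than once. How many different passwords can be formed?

504

Choose and order 3 of the 9 symbols: the first character has 9 options, the next 8, then 7.
That product is 9 × 8 × 7 = 504.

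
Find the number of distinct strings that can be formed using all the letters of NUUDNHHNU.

The 9 letters of NUUDNHHNU have repeats: H appearing twice, N appearing 3 times, and U appearing 3 times.
Dividing 9! = 362880 by 3!·3!·2! = 72 for the repeated letters gives 5040.

5040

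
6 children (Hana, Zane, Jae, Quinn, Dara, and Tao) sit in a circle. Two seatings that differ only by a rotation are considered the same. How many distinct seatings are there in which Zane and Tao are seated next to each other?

48

Treat {Zane, Tao} as one unit (2 internal orders) and seat the resulting 5 units around the table: (4)! circular arrangements.
So 2 × (4)! = 2 × 24 = 48.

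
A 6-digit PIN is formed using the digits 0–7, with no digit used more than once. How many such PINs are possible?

This is a permutation of 6 out of 8: P(8,6) = 8!/2!.
8 × 7 × 6 × 5 × 4 × 3 = 20160.

20160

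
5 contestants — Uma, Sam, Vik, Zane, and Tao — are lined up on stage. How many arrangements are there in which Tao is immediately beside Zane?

Treat {Tao, Zane} as a single unit. There are 4 units to order, and the pair itself can be ordered 2 ways.
So the count is 2·(4)! = 48.

48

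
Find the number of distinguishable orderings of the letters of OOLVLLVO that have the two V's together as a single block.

140

Treat the 2 copies of V as a single block. The multiset to arrange is then {VV, L, L, L, O, O, O}, 7 items in all.
That gives (7)!/(3!·3!) = 140 arrangements.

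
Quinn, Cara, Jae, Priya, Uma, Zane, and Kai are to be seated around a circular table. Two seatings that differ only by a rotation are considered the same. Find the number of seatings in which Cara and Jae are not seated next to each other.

Without the restriction there are (6)! = 720 seatings.
Those with Cara next to Jae: fuse the pair into one unit and seat 6 units around a circle — 2·(5)! = 240.
Subtracting, 720 − 240 = 480.

480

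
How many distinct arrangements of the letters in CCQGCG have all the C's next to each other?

Treat the 3 copies of C as a single block. The multiset to arrange is then {CCC, G, G, Q}, 4 items in all.
That gives (4)!/(2!) = 12 arrangements.

12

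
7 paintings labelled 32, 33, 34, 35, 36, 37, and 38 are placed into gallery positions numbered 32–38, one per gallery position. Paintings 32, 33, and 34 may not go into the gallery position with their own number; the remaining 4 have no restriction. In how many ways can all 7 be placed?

Let Aᵢ (for i ∈ {32, 33, 34}) be the placements that put painting i in its forbidden gallery position. Any j of these fix j positions, leaving (7−j)! ways to fill the rest, and there are C(3,j) ways to pick which j.
By inclusion–exclusion, the number of valid placements is Σ_{j=0}^{3} (−1)^j C(3,j)·(7−j)!.
Computing: 5040 − 2160 + 360 − 24 = 3216.

3216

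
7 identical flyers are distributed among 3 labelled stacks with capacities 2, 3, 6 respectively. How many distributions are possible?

By stars and bars, unrestricted non-negative solutions to x_1+…+x_3 = 7 number C(7+2,2) = 36.
Subtract solutions that violate a single cap (substitute x_i' = x_i − (cap_i+1)): x_1 ≥ 3 gives C(6,2) = 15; x_2 ≥ 4 gives C(5,2) = 10; x_3 ≥ 7 gives C(2,2) = 1. Together 26.
Add back pairs where two caps are both exceeded: 1 + 0 + 0 = 1.
By inclusion–exclusion the count is 36 − 26 + 1 = 11.

11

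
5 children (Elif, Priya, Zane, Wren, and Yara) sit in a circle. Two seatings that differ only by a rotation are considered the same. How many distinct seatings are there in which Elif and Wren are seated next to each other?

Treat {Elif, Wren} as one unit (2 internal orders) and seat the resulting 4 units around the table: (3)! circular arrangements.
So 2 × (3)! = 2 × 6 = 12.

12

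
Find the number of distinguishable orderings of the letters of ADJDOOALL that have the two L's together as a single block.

5040

Treat the 2 copies of L as a single block. The multiset to arrange is then {LL, A, A, D, D, J, O, O}, 8 items in all.
That gives (8)!/(2!·2!·2!) = 5040 arrangements.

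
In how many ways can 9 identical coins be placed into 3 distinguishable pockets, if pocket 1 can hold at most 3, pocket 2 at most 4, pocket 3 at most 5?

10

By stars and bars, unrestricted non-negative solutions to x_1+…+x_3 = 9 number C(9+2,2) = 55.
Subtract solutions that violate a single cap (substitute x_i' = x_i − (cap_i+1)): x_1 ≥ 4 gives C(7,2) = 21; x_2 ≥ 5 gives C(6,2) = 15; x_3 ≥ 6 gives C(5,2) = 10. Together 46.
Add back pairs where two caps are both exceeded: 1 + 0 + 0 = 1.
By inclusion–exclusion the count is 55 − 46 + 1 = 10.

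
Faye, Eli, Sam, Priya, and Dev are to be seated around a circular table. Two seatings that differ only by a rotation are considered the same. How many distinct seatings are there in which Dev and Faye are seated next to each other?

Treat {Dev, Faye} as one unit (2 internal orders) and seat the resulting 4 units around the table: (3)! circular arrangements.
So 2 × (3)! = 2 × 6 = 12.

12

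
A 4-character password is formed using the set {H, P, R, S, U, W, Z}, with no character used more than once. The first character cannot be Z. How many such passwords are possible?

The first character has 7−1 = 6 choices (anything except Z).
The remaining 3 characters are filled from the other 6 symbols without repetition: 6 × 5 × 4 = 120.
Total: 6 × 120 = 720.

720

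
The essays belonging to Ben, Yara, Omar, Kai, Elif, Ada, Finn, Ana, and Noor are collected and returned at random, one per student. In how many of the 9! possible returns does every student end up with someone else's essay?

133496

This is the derangement count D_9: permutations of 9 items with no fixed point.
By inclusion–exclusion this is Σ_{j=0}^{9} (−1)^j C(9,j)·(9−j)!.
Computing: 362880 − 362880 + 181440 − 60480 + 15120 − 3024 + 504 − 72 + 9 − 1 = 133496.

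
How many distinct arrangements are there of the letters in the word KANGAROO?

KANGAROO has 8 letters with A appearing twice and O appearing twice.
The number of distinct arrangements is 8!/(2!·2!) = 40320/4 = 10080.

10080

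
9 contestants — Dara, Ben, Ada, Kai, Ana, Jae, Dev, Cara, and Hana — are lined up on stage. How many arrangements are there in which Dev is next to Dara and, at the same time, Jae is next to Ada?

20160

Treat {Dev,Dara} as one block (2 orders) and {Jae,Ada} as another (2 orders).
That leaves 7 units to arrange: 2 × 2 × 7! = 4 × 5040 = 20160.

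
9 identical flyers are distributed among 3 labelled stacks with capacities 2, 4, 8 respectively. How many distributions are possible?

Ignoring the caps, the number of non-negative solutions to x_1+…+x_3 = 9 is C(11,2) = 55.
Subtract solutions that violate a single cap (substitute x_i' = x_i − (cap_i+1)): x_1 ≥ 3 gives C(8,2) = 28; x_2 ≥ 5 gives C(6,2) = 15; x_3 ≥ 9 gives C(2,2) = 1. Together 44.
Add back pairs where two caps are both exceeded: 3 + 0 + 0 = 3.
By inclusion–exclusion the count is 55 − 44 + 3 = 14.

14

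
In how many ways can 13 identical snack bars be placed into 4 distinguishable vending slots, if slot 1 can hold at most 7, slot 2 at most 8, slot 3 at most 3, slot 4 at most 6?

Without the upper bounds there are C(16,3) = 560 ways to split 13 among 4 vending slots.
Subtract solutions that violate a single cap (substitute x_i' = x_i − (cap_i+1)): x_1 ≥ 8 gives C(8,3) = 56; x_2 ≥ 9 gives C(7,3) = 35; x_3 ≥ 4 gives C(12,3) = 220; x_4 ≥ 7 gives C(9,3) = 84. Together 395.
Add back pairs where two caps are both exceeded: 0 + 4 + 0 + 1 + 0 + 10 = 15.
By inclusion–exclusion the count is 560 − 395 + 15 = 180.

180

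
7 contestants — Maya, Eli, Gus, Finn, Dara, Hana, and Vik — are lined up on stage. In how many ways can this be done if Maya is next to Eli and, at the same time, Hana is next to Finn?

Treat {Maya,Eli} as one block (2 orders) and {Hana,Finn} as another (2 orders).
That leaves 5 units to arrange: 2 × 2 × 5! = 4 × 120 = 480.

480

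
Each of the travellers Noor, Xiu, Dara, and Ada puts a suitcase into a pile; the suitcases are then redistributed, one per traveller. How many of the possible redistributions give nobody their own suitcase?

Let Aᵢ be the assignments in which traveller i gets their own suitcase. We want the size of the complement of A₁∪…∪A_4.
By inclusion–exclusion this is Σ_{j=0}^{4} (−1)^j C(4,j)·(4−j)!.
Computing: 24 − 24 + 12 − 4 + 1 = 9.

9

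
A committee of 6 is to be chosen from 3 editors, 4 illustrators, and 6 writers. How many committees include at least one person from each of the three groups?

Total 6-person selections from all 13: C(13,6) = 1716.
Selections missing a whole group: no editors → C(10,6) = 210; no illustrators → C(9,6) = 84; no writers → C(7,6) = 7.
Add back selections omitting two groups (i.e. drawn from a single group): C(3,6) + C(4,6) + C(6,6) = 1.
By inclusion–exclusion: 1716 − 301 + 1 = 1416.

1416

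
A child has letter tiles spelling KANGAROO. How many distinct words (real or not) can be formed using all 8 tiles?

10080

The 8 letters of KANGAROO have repeats: A appearing twice and O appearing twice.
The number of distinct arrangements is 8!/(2!·2!) = 40320/4 = 10080.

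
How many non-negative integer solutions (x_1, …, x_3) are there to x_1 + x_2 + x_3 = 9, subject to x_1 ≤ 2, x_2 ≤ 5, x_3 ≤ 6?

12

Without the upper bounds there are C(11,2) = 55 ways to split 9 among 3 variables.
Subtract solutions that violate a single cap (substitute x_i' = x_i − (cap_i+1)): x_1 ≥ 3 gives C(8,2) = 28; x_2 ≥ 6 gives C(5,2) = 10; x_3 ≥ 7 gives C(4,2) = 6. Together 44.
Add back pairs where two caps are both exceeded: 1 + 0 + 0 = 1.
By inclusion–exclusion the count is 55 − 44 + 1 = 12.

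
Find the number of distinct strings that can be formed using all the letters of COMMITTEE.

45360

The 9 letters of COMMITTEE have repeats: E appearing twice, M appearing twice, and T appearing twice.
So there are 9! / (2!·2!·2!) = 45360 distinguishable arrangements.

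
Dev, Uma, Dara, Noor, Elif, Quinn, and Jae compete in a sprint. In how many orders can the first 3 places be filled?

This is an ordered selection of 3 from 7: P(7,3).
That gives 7 × 6 × 5 = 210.

210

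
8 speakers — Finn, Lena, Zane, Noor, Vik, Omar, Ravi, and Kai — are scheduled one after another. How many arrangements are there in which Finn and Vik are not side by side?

30240

There are 8! = 40320 arrangements in all. If Finn and Vik are adjacent, merging them into one block gives 2·(7)! = 10080 arrangements.
So 40320 − 10080 = 30240 arrangements keep them apart.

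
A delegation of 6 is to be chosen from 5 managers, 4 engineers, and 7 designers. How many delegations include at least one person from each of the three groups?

6545

Total 6-person selections from all 16: C(16,6) = 8008.
Subtract selections that omit an entire group: no managers → C(11,6) = 462; no engineers → C(12,6) = 924; no designers → C(9,6) = 84.
Add back selections omitting two groups (i.e. drawn from a single group): C(5,6) + C(4,6) + C(7,6) = 7.
By inclusion–exclusion: 8008 − 1470 + 7 = 6545.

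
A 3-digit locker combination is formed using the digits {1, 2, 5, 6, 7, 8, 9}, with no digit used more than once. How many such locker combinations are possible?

210

This is a permutation of 3 out of 7: P(7,3) = 7!/4!.
7 × 6 × 5 = 210.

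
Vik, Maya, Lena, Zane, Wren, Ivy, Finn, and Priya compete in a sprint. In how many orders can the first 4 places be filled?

1680

This is an ordered selection of 4 from 8: P(8,4).
That gives 8 × 7 × 6 × 5 = 1680.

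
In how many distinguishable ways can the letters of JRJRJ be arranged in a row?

Letter multiplicities in JRJRJ: J×3, R×2.
Dividing 5! = 120 by 3!·2! = 12 for the repeated letters gives 10.

10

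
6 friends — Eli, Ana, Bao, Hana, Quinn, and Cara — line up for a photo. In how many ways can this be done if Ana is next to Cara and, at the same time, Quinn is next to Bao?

96

Treat {Ana,Cara} as one block (2 orders) and {Quinn,Bao} as another (2 orders).
That leaves 4 units to arrange: 2 × 2 × 4! = 4 × 24 = 96.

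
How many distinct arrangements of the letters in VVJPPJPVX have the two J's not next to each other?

3920

There are 9!/(3!·3!·2!) = 5040 arrangements of VVJPPJPVX in total.
Arrangements with the J's together: treat JJ as one letter, giving (8)!/(3!·3!) = 1120.
Subtracting, 5040 − 1120 = 3920 arrangements keep the J's apart.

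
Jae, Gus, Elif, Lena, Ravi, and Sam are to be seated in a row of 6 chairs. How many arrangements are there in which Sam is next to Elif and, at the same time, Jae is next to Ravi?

96

Treat {Sam,Elif} as one block (2 orders) and {Jae,Ravi} as another (2 orders).
That leaves 4 units to arrange: 2 × 2 × 4! = 4 × 24 = 96.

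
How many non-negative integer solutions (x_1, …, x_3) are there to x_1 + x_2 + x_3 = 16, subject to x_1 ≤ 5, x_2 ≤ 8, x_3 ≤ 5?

6

By stars and bars, unrestricted non-negative solutions to x_1+…+x_3 = 16 number C(16+2,2) = 153.
Subtract solutions that violate a single cap (substitute x_i' = x_i − (cap_i+1)): x_1 ≥ 6 gives C(12,2) = 66; x_2 ≥ 9 gives C(9,2) = 36; x_3 ≥ 6 gives C(12,2) = 66. Together 168.
Add back pairs where two caps are both exceeded: 3 + 15 + 3 = 21.
By inclusion–exclusion the count is 153 − 168 + 21 = 6.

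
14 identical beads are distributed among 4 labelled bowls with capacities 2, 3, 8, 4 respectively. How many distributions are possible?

Ignoring the caps, the number of non-negative solutions to x_1+…+x_4 = 14 is C(17,3) = 680.
Subtract solutions that violate a single cap (substitute x_i' = x_i − (cap_i+1)): x_1 ≥ 3 gives C(14,3) = 364; x_2 ≥ 4 gives C(13,3) = 286; x_3 ≥ 9 gives C(8,3) = 56; x_4 ≥ 5 gives C(12,3) = 220. Together 926.
Add back pairs where two caps are both exceeded: 120 + 10 + 84 + 4 + 56 + 1 = 275.
Subtract triples: 0 + 10 + 0 + 0 = 10.
By inclusion–exclusion the count is 680 − 926 + 275 − 10 = 19.

19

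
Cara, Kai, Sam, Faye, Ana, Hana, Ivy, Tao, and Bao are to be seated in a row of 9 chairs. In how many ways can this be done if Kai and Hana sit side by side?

80640

Glue Kai and Hana into one block (2 internal orders), leaving 8 units to arrange in a row.
That gives 2 × 8! = 2 × 40320 = 80640.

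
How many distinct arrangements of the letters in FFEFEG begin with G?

10

Fix G in the first position and arrange the remaining 5 letters.
Those 5 letters have E appearing twice and F appearing 3 times, giving (5)!/(3!·2!) = 10.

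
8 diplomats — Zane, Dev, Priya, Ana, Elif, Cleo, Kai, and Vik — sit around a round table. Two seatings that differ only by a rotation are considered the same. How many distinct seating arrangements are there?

Around a circle, 8 distinct people have 8!/8 = (7)! = 5040 rotationally distinct seatings.

5040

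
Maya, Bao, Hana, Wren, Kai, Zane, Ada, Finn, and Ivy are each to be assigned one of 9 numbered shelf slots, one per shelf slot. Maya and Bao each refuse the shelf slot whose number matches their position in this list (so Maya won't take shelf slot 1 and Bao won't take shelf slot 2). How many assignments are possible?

287280

Let Aᵢ (for i ∈ {1, 2}) be the placements that put person i in their forbidden shelf slot. Any j of these fix j positions, leaving (9−j)! ways to fill the rest, and there are C(2,j) ways to pick which j.
By inclusion–exclusion, the number of valid placements is Σ_{j=0}^{2} (−1)^j C(2,j)·(9−j)!.
Computing: 362880 − 80640 + 5040 = 287280.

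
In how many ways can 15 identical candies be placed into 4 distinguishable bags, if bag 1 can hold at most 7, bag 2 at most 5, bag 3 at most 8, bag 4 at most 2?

Without the upper bounds there are C(18,3) = 816 ways to split 15 among 4 bags.
Subtract solutions that violate a single cap (substitute x_i' = x_i − (cap_i+1)): x_1 ≥ 8 gives C(10,3) = 120; x_2 ≥ 6 gives C(12,3) = 220; x_3 ≥ 9 gives C(9,3) = 84; x_4 ≥ 3 gives C(15,3) = 455. Together 879.
Add back pairs where two caps are both exceeded: 4 + 0 + 35 + 1 + 84 + 20 = 144.
By inclusion–exclusion the count is 816 − 879 + 144 = 81.

81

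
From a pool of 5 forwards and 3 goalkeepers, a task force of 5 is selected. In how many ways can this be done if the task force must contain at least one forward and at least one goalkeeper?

55

Unrestricted: C(8,5) = 56 ways to pick any 5 of the 8.
Subtract selections that omit an entire group: no forwards → C(3,5) = 0; no goalkeepers → C(5,5) = 1.
Both groups omitted at once is impossible, so 56 − 1 = 55.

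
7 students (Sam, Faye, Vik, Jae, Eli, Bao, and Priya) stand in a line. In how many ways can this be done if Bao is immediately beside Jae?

1440

Glue Bao and Jae into one block (2 internal orders), leaving 6 units to arrange in a row.
So the count is 2·(6)! = 1440.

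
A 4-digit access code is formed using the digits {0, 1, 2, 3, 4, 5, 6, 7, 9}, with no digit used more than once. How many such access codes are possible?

This is a permutation of 4 out of 9: P(9,4) = 9!/5!.
That product is 9 × 8 × 7 × 6 = 3024.

3024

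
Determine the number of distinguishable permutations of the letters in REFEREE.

105

REFEREE has 7 letters with E appearing 4 times and R appearing twice.
The number of distinct arrangements is 7!/(4!·2!) = 5040/48 = 105.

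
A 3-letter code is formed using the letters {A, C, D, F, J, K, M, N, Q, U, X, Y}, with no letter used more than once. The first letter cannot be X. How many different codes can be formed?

The first letter has 12−1 = 11 choices (anything except X).
The remaining 2 letters are filled from the other 11 symbols without repetition: 11 × 10 = 110.
Total: 11 × 110 = 1210.

1210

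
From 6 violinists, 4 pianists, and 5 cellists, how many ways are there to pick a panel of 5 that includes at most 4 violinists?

Split by how many violinists are chosen (0 through 4).
Sum: C(6,0)·C(9,5) + C(6,1)·C(9,4) + C(6,2)·C(9,3) + C(6,3)·C(9,2) + C(6,4)·C(9,1) = 126 + 756 + 1260 + 720 + 135 = 2997.

2997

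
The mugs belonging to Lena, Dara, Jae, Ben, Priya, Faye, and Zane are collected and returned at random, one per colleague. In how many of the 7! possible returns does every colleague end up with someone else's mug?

Count assignments avoiding every fixed point. For any j of the 7 colleagues fixed to their own mug, the other 7−j can be arranged in (7−j)! ways.
By inclusion–exclusion this is Σ_{j=0}^{7} (−1)^j C(7,j)·(7−j)!.
Computing: 5040 − 5040 + 2520 − 840 + 210 − 42 + 7 − 1 = 1854.

1854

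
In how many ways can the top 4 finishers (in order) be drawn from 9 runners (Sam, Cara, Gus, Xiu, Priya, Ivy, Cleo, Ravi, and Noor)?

There are 9 choices for 1st place, 8 for 2nd, and so on down to 6 for position 4.
That gives 9 × 8 × 7 × 6 = 3024.

3024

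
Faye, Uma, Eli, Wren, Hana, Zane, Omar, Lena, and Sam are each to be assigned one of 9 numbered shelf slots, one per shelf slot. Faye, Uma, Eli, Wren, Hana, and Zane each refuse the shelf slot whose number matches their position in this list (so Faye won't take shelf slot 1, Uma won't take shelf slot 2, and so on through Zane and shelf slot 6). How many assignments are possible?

183822

Let Aᵢ (for 1 ≤ i ≤ 6) be the placements that put person i in their forbidden shelf slot. Any j of these fix j positions, leaving (9−j)! ways to fill the rest, and there are C(6,j) ways to pick which j.
By inclusion–exclusion, the number of valid placements is Σ_{j=0}^{6} (−1)^j C(6,j)·(9−j)!.
Computing: 362880 − 241920 + 75600 − 14400 + 1800 − 144 + 6 = 183822.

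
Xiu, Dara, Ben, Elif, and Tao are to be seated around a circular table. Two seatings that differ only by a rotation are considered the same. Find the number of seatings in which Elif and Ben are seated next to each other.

12

Glue Elif and Ben into a block (2 internal orders). Seating 4 units around a circle gives (3)! arrangements.
So 2 × (3)! = 2 × 6 = 12.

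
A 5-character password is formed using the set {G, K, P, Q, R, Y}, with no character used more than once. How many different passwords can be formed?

720

Choose and order 5 of the 6 symbols: the first character has 6 options, the next 5, and so on down to 2.
6 × 5 × 4 × 3 × 2 = 720.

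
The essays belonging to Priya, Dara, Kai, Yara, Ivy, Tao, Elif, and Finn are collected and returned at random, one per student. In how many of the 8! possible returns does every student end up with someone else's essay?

14833

Let Aᵢ be the assignments in which student i gets their own essay. We want the size of the complement of A₁∪…∪A_8.
By inclusion–exclusion this is Σ_{j=0}^{8} (−1)^j C(8,j)·(8−j)!.
Computing: 40320 − 40320 + 20160 − 6720 + 1680 − 336 + 56 − 8 + 1 = 14833.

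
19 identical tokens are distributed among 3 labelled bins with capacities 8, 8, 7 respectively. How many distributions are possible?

15

Without the upper bounds there are C(21,2) = 210 ways to split 19 among 3 bins.
Subtract solutions that violate a single cap (substitute x_i' = x_i − (cap_i+1)): x_1 ≥ 9 gives C(12,2) = 66; x_2 ≥ 9 gives C(12,2) = 66; x_3 ≥ 8 gives C(13,2) = 78. Together 210.
Add back pairs where two caps are both exceeded: 3 + 6 + 6 = 15.
By inclusion–exclusion the count is 210 − 210 + 15 = 15.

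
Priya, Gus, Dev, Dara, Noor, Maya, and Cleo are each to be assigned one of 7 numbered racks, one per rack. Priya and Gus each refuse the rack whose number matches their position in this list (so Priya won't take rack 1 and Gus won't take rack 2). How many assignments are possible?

3720

Let Aᵢ (for i ∈ {1, 2}) be the placements that put person i in their forbidden rack. Any j of these fix j positions, leaving (7−j)! ways to fill the rest, and there are C(2,j) ways to pick which j.
By inclusion–exclusion, the number of valid placements is Σ_{j=0}^{2} (−1)^j C(2,j)·(7−j)!.
Computing: 5040 − 1440 + 120 = 3720.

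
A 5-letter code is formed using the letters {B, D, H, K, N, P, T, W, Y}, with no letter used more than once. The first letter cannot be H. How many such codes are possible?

13440

The first letter has 9−1 = 8 choices (anything except H).
The remaining 4 letters are filled from the other 8 symbols without repetition: 8 × 7 × 6 × 5 = 1680.
Total: 8 × 1680 = 13440.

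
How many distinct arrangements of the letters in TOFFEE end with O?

30

Fix O in the last position and arrange the remaining 5 letters.
Those 5 letters have E appearing twice and F appearing twice, giving (5)!/(2!·2!) = 30.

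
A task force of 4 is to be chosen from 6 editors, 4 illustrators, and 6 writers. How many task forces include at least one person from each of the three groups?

Unrestricted: C(16,4) = 1820 ways to pick any 4 of the 16.
Subtract selections that omit an entire group: no editors → C(10,4) = 210; no illustrators → C(12,4) = 495; no writers → C(10,4) = 210.
Add back selections omitting two groups (i.e. drawn from a single group): C(6,4) + C(4,4) + C(6,4) = 31.
By inclusion–exclusion: 1820 − 915 + 31 = 936.

936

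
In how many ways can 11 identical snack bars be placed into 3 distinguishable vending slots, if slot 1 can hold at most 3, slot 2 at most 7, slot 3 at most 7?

22

By stars and bars, unrestricted non-negative solutions to x_1+…+x_3 = 11 number C(11+2,2) = 78.
Subtract solutions that violate a single cap (substitute x_i' = x_i − (cap_i+1)): x_1 ≥ 4 gives C(9,2) = 36; x_2 ≥ 8 gives C(5,2) = 10; x_3 ≥ 8 gives C(5,2) = 10. Together 56.
No two caps can be exceeded simultaneously, so the pair terms are all 0.
By inclusion–exclusion the count is 78 − 56 + 0 = 22.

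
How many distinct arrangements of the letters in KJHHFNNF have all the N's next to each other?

1260

Treat the 2 copies of N as a single block. The multiset to arrange is then {NN, F, F, H, H, J, K}, 7 items in all.
That gives (7)!/(2!·2!) = 1260 arrangements.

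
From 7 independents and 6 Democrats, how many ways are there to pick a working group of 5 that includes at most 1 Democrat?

231

Split by how many Democrats are chosen (0 through 1).
Sum: C(6,0)·C(7,5) + C(6,1)·C(7,4) = 21 + 210 = 231.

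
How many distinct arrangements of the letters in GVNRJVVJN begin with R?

Fix R in the first position and arrange the remaining 8 letters.
Those 8 letters have J appearing twice, N appearing twice, and V appearing 3 times, giving (8)!/(3!·2!·2!) = 1680.

1680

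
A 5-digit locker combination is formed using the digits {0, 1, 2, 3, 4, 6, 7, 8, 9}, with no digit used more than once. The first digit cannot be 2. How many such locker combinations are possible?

The first digit has 9−1 = 8 choices (anything except 2).
The remaining 4 digits are filled from the other 8 symbols without repetition: 8 × 7 × 6 × 5 = 1680.
Total: 8 × 1680 = 13440.

13440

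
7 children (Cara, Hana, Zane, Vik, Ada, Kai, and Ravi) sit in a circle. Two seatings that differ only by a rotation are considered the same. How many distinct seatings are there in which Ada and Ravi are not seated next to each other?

Without the restriction there are (6)! = 720 seatings.
Those with Ada next to Ravi: fuse the pair into one unit and seat 6 units around a circle — 2·(5)! = 240.
Subtracting, 720 − 240 = 480.

480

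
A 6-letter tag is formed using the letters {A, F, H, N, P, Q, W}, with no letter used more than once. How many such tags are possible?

Choose and order 6 of the 7 symbols: the first letter has 7 options, the next 6, and so on down to 2.
7 × 6 × 5 × 4 × 3 × 2 = 5040.

5040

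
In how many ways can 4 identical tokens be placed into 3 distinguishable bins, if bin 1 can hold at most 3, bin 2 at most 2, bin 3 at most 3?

Ignoring the caps, the number of non-negative solutions to x_1+…+x_3 = 4 is C(6,2) = 15.
Subtract solutions that violate a single cap (substitute x_i' = x_i − (cap_i+1)): x_1 ≥ 4 gives C(2,2) = 1; x_2 ≥ 3 gives C(3,2) = 3; x_3 ≥ 4 gives C(2,2) = 1. Together 5.
No two caps can be exceeded simultaneously, so the pair terms are all 0.
By inclusion–exclusion the count is 15 − 5 + 0 = 10.

10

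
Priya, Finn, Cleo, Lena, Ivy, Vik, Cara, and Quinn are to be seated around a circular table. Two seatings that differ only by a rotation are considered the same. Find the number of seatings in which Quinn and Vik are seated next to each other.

Treat {Quinn, Vik} as one unit (2 internal orders) and seat the resulting 7 units around the table: (6)! circular arrangements.
So 2 × (6)! = 2 × 720 = 1440.

1440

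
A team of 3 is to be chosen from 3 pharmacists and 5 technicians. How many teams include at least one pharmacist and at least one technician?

45

Unrestricted: C(8,3) = 56 ways to pick any 3 of the 8.
Selections missing a whole group: no pharmacists → C(5,3) = 10; no technicians → C(3,3) = 1.
Both groups omitted at once is impossible, so 56 − 11 = 45.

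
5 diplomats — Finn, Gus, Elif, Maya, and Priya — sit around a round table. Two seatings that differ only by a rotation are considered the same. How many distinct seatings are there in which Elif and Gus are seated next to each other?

12

Glue Elif and Gus into a block (2 internal orders). Seating 4 units around a circle gives (3)! arrangements.
So 2 × (3)! = 2 × 6 = 12.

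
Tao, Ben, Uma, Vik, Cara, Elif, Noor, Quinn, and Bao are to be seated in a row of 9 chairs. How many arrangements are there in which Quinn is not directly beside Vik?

282240

Of the 9! = 362880 arrangements, those with Quinn and Vik adjacent number 2 × 8! = 80640 (treat the pair as a block with 2 internal orders).
So 362880 − 80640 = 282240 arrangements keep them apart.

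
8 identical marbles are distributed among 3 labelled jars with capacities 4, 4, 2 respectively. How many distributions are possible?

6

Without the upper bounds there are C(10,2) = 45 ways to split 8 among 3 jars.
Subtract solutions that violate a single cap (substitute x_i' = x_i − (cap_i+1)): x_1 ≥ 5 gives C(5,2) = 10; x_2 ≥ 5 gives C(5,2) = 10; x_3 ≥ 3 gives C(7,2) = 21. Together 41.
Add back pairs where two caps are both exceeded: 0 + 1 + 1 = 2.
By inclusion–exclusion the count is 45 − 41 + 2 = 6.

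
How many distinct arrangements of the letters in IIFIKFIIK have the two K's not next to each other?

Total arrangements of IIFIKFIIK: 9!/(5!·2!·2!) = 756.
Arrangements with the K's together: treat KK as one letter, giving (8)!/(5!·2!) = 168.
Subtracting, 756 − 168 = 588 arrangements keep the K's apart.

588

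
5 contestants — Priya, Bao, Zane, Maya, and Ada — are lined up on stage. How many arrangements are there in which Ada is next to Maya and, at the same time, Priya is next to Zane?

Treat {Ada,Maya} as one block (2 orders) and {Priya,Zane} as another (2 orders).
That leaves 3 units to arrange: 2 × 2 × 3! = 4 × 6 = 24.

24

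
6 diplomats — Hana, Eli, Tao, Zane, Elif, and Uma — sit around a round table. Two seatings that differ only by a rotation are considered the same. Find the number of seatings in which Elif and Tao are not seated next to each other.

All circular seatings of 6 people number (5)! = 120.
Seatings with Elif beside Tao: treat them as a block with 2 internal orders, giving 2 × (4)! = 48.
Subtracting, 120 − 48 = 72.

72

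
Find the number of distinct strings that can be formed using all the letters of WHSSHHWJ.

1680

Letter multiplicities in WHSSHHWJ: H×3, J×1, S×2, W×2.
So there are 8! / (3!·2!·2!) = 1680 distinguishable arrangements.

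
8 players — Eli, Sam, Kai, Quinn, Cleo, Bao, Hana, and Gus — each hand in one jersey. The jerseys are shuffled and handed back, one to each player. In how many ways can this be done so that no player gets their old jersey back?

14833

Let Aᵢ be the assignments in which player i gets their old jersey. We want the size of the complement of A₁∪…∪A_8.
By inclusion–exclusion this is Σ_{j=0}^{8} (−1)^j C(8,j)·(8−j)!.
Computing: 40320 − 40320 + 20160 − 6720 + 1680 − 336 + 56 − 8 + 1 = 14833.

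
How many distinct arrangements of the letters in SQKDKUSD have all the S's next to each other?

1260

Treat the 2 copies of S as a single block. The multiset to arrange is then {SS, D, D, K, K, Q, U}, 7 items in all.
That gives (7)!/(2!·2!) = 1260 arrangements.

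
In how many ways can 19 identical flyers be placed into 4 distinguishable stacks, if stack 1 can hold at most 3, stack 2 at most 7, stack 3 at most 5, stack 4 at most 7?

20

Without the upper bounds there are C(22,3) = 1540 ways to split 19 among 4 stacks.
Subtract solutions that violate a single cap (substitute x_i' = x_i − (cap_i+1)): x_1 ≥ 4 gives C(18,3) = 816; x_2 ≥ 8 gives C(14,3) = 364; x_3 ≥ 6 gives C(16,3) = 560; x_4 ≥ 8 gives C(14,3) = 364. Together 2104.
Add back pairs where two caps are both exceeded: 120 + 220 + 120 + 56 + 20 + 56 = 592.
Subtract triples: 4 + 0 + 4 + 0 = 8.
By inclusion–exclusion the count is 1540 − 2104 + 592 − 8 = 20.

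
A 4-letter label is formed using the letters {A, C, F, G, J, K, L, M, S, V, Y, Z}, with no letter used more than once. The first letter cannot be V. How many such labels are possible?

The first letter has 12−1 = 11 choices (anything except V).
The remaining 3 letters are filled from the other 11 symbols without repetition: 11 × 10 × 9 = 990.
Total: 11 × 990 = 10890.

10890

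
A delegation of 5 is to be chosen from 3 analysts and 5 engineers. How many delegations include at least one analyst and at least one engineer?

55

Unrestricted: C(8,5) = 56 ways to pick any 5 of the 8.
Subtract selections that omit an entire group: no analysts → C(5,5) = 1; no engineers → C(3,5) = 0.
Both groups omitted at once is impossible, so 56 − 1 = 55.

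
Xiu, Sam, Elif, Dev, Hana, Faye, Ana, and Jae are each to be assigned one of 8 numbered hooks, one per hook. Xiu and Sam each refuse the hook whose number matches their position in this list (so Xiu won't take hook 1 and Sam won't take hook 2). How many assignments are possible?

Let Aᵢ (for i ∈ {1, 2}) be the placements that put person i in their forbidden hook. Any j of these fix j positions, leaving (8−j)! ways to fill the rest, and there are C(2,j) ways to pick which j.
By inclusion–exclusion, the number of valid placements is Σ_{j=0}^{2} (−1)^j C(2,j)·(8−j)!.
Computing: 40320 − 10080 + 720 = 30960.

30960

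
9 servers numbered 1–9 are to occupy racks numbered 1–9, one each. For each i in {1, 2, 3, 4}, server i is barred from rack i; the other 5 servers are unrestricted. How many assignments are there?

229080

Let Aᵢ (for 1 ≤ i ≤ 4) be the placements that put server i in its forbidden rack. Any j of these fix j positions, leaving (9−j)! ways to fill the rest, and there are C(4,j) ways to pick which j.
By inclusion–exclusion, the number of valid placements is Σ_{j=0}^{4} (−1)^j C(4,j)·(9−j)!.
Computing: 362880 − 161280 + 30240 − 2880 + 120 = 229080.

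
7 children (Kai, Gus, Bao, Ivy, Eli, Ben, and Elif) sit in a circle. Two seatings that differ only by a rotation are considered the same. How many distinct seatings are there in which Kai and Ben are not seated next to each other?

480

All circular seatings of 7 people number (6)! = 720.
Seatings with Kai beside Ben: treat them as a block with 2 internal orders, giving 2 × (5)! = 240.
Subtracting, 720 − 240 = 480.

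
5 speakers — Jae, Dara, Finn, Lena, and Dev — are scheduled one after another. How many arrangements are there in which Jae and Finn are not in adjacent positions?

72

There are 5! = 120 arrangements in all. If Jae and Finn are adjacent, merging them into one block gives 2·(4)! = 48 arrangements.
Complementary counting: 120 − 48 = 72.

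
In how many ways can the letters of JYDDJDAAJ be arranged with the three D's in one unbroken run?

420

Treat the 3 copies of D as a single block. The multiset to arrange is then {DDD, A, A, J, J, J, Y}, 7 items in all.
That gives (7)!/(3!·2!) = 420 arrangements.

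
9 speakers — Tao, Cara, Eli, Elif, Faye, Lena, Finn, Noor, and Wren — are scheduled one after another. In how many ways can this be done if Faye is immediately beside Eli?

Treat {Faye, Eli} as a single unit. There are 8 units to order, and the pair itself can be ordered 2 ways.
So the count is 2·(8)! = 80640.

80640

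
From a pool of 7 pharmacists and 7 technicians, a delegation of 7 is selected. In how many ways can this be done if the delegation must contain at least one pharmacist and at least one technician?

Unrestricted: C(14,7) = 3432 ways to pick any 7 of the 14.
Subtract selections that omit an entire group: no pharmacists → C(7,7) = 1; no technicians → C(7,7) = 1.
Both groups omitted at once is impossible, so 3432 − 2 = 3430.

3430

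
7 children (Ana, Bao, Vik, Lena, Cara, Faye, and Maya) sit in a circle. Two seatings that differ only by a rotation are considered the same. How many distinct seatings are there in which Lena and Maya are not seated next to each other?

480

All circular seatings of 7 people number (6)! = 720.
Seatings with Lena beside Maya: treat them as a block with 2 internal orders, giving 2 × (5)! = 240.
Subtracting, 720 − 240 = 480.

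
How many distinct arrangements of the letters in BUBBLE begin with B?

With the first slot taken by B, it remains to arrange the other 5 letters (UBBLE).
Those 5 letters have B appearing twice, giving (5)!/(2!) = 60.

60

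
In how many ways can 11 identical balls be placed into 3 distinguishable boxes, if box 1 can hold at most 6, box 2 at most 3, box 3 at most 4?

Without the upper bounds there are C(13,2) = 78 ways to split 11 among 3 boxes.
Subtract solutions that violate a single cap (substitute x_i' = x_i − (cap_i+1)): x_1 ≥ 7 gives C(6,2) = 15; x_2 ≥ 4 gives C(9,2) = 36; x_3 ≥ 5 gives C(8,2) = 28. Together 79.
Add back pairs where two caps are both exceeded: 1 + 0 + 6 = 7.
By inclusion–exclusion the count is 78 − 79 + 7 = 6.

6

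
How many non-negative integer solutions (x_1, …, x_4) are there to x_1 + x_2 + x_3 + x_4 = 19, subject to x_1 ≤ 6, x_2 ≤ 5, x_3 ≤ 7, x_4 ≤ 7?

Ignoring the caps, the number of non-negative solutions to x_1+…+x_4 = 19 is C(22,3) = 1540.
Subtract solutions that violate a single cap (substitute x_i' = x_i − (cap_i+1)): x_1 ≥ 7 gives C(15,3) = 455; x_2 ≥ 6 gives C(16,3) = 560; x_3 ≥ 8 gives C(14,3) = 364; x_4 ≥ 8 gives C(14,3) = 364. Together 1743.
Add back pairs where two caps are both exceeded: 84 + 35 + 35 + 56 + 56 + 20 = 286.
By inclusion–exclusion the count is 1540 − 1743 + 286 = 83.

83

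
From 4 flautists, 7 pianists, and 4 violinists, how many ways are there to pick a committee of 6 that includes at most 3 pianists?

Split by how many pianists are chosen (0 through 3).
Sum: C(7,0)·C(8,6) + C(7,1)·C(8,5) + C(7,2)·C(8,4) + C(7,3)·C(8,3) = 28 + 392 + 1470 + 1960 = 3850.

3850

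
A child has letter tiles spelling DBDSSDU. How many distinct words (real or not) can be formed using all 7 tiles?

The 7 letters of DBDSSDU have repeats: D appearing 3 times and S appearing twice.
So there are 7! / (3!·2!) = 420 distinguishable arrangements.

420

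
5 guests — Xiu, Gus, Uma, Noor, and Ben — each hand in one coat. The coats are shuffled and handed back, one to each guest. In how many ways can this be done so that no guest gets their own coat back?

44

Let Aᵢ be the assignments in which guest i gets their own coat. We want the size of the complement of A₁∪…∪A_5.
By inclusion–exclusion this is Σ_{j=0}^{5} (−1)^j C(5,j)·(5−j)!.
Computing: 120 − 120 + 60 − 20 + 5 − 1 = 44.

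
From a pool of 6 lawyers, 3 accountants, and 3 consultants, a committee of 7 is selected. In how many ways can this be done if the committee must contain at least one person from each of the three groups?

Unrestricted: C(12,7) = 792 ways to pick any 7 of the 12.
Subtract selections that omit an entire group: no lawyers → C(6,7) = 0; no accountants → C(9,7) = 36; no consultants → C(9,7) = 36.
Add back selections omitting two groups (i.e. drawn from a single group): C(6,7) + C(3,7) + C(3,7) = 0.
By inclusion–exclusion: 792 − 72 + 0 = 720.

720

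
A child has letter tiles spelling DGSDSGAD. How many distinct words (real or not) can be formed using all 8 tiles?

Letter multiplicities in DGSDSGAD: A×1, D×3, G×2, S×2.
The number of distinct arrangements is 8!/(3!·2!·2!) = 40320/24 = 1680.

1680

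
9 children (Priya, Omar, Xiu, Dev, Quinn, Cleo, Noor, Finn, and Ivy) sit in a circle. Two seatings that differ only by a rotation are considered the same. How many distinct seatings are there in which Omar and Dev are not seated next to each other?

All circular seatings of 9 people number (8)! = 40320.
Those with Omar next to Dev: fuse the pair into one unit and seat 8 units around a circle — 2·(7)! = 10080.
Subtracting, 40320 − 10080 = 30240.

30240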